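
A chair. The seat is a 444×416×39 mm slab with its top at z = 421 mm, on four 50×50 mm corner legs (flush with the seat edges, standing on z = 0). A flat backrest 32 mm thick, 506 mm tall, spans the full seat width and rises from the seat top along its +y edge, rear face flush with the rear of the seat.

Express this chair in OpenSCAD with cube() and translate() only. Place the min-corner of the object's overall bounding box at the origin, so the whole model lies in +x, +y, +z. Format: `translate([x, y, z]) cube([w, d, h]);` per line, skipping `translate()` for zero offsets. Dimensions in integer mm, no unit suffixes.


translate([0, 0, 382]) cube([444, 416, 39]);
cube([50, 50, 382]);
translate([394, 0, 0]) cube([50, 50, 382]);
translate([0, 366, 0]) cube([50, 50, 382]);
translate([394, 366, 0]) cube([50, 50, 382]);
translate([0, 384, 421]) cube([444, 32, 506]);


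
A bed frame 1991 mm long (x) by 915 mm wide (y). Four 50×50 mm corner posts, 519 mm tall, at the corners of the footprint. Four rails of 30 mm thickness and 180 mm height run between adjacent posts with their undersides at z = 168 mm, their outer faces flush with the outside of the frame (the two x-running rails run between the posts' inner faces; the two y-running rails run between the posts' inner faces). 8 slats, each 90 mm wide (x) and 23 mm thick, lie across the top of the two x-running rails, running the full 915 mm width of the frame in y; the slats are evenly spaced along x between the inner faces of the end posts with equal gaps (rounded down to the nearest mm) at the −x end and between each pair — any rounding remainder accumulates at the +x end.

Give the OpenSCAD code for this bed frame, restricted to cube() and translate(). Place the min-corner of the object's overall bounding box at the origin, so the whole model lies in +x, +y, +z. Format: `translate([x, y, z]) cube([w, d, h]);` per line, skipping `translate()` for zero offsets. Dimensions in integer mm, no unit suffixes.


cube([50, 50, 519]);
translate([0, 865, 0]) cube([50, 50, 519]);
translate([1941, 0, 0]) cube([50, 50, 519]);
translate([1941, 865, 0]) cube([50, 50, 519]);
translate([50, 0, 168]) cube([1891, 30, 180]);
translate([50, 885, 168]) cube([1891, 30, 180]);
translate([0, 50, 168]) cube([30, 815, 180]);
translate([1961, 50, 168]) cube([30, 815, 180]);
translate([180, 0, 348]) cube([90, 915, 23]);
translate([400, 0, 348]) cube([90, 915, 23]);
translate([620, 0, 348]) cube([90, 915, 23]);
translate([840, 0, 348]) cube([90, 915, 23]);
translate([1060, 0, 348]) cube([90, 915, 23]);
translate([1280, 0, 348]) cube([90, 915, 23]);
translate([1500, 0, 348]) cube([90, 915, 23]);
translate([1720, 0, 348]) cube([90, 915, 23]);


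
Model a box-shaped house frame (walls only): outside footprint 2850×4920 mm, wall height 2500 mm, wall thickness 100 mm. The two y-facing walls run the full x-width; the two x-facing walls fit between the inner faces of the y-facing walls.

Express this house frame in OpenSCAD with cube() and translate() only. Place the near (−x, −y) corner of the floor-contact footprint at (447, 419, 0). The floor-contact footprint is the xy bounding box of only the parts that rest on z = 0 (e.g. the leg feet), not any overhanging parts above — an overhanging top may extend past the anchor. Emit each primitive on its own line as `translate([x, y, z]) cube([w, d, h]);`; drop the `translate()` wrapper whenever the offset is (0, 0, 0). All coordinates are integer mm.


translate([447, 419, 0]) cube([2850, 100, 2500]);
translate([447, 5239, 0]) cube([2850, 100, 2500]);
translate([447, 519, 0]) cube([100, 4720, 2500]);
translate([3197, 519, 0]) cube([100, 4720, 2500]);


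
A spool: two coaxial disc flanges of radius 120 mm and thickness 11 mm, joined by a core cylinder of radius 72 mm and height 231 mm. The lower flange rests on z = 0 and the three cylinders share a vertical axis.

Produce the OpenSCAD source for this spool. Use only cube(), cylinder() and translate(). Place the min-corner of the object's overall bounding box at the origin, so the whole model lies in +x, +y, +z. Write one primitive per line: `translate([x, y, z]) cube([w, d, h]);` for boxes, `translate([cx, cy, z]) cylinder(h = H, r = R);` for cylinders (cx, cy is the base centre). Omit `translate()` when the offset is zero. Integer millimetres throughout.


translate([120, 120, 0]) cylinder(h = 11, r = 120);
translate([120, 120, 11]) cylinder(h = 231, r = 72);
translate([120, 120, 242]) cylinder(h = 11, r = 120);


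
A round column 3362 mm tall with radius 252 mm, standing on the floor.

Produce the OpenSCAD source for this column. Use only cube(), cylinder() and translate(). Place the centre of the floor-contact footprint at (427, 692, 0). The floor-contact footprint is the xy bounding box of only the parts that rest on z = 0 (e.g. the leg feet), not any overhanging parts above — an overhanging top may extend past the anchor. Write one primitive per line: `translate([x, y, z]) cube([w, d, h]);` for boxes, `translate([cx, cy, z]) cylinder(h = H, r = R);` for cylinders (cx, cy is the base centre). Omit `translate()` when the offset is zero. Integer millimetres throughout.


translate([427, 692, 0]) cylinder(h = 3362, r = 252);


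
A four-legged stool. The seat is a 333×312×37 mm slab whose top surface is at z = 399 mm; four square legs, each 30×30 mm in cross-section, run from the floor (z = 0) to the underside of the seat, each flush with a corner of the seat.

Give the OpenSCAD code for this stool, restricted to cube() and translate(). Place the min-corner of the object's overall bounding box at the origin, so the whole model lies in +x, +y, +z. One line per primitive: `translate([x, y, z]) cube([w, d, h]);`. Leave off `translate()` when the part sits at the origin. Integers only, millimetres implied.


// leg_h = 399 - 37 = 362
translate([0, 0, 362]) cube([333, 312, 37]);
cube([30, 30, 362]);
translate([303, 0, 0]) cube([30, 30, 362]);
translate([0, 282, 0]) cube([30, 30, 362]);
translate([303, 282, 0]) cube([30, 30, 362]);


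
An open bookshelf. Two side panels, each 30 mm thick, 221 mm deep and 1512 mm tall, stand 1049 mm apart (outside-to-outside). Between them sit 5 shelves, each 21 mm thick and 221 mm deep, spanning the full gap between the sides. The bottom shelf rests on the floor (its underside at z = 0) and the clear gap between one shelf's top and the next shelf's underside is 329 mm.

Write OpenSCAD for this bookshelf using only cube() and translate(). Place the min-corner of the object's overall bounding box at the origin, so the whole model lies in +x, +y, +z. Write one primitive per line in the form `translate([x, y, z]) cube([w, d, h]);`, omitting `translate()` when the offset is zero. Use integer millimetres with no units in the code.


cube([30, 221, 1512]);
translate([1019, 0, 0]) cube([30, 221, 1512]);
translate([30, 0, 0]) cube([989, 221, 21]);
translate([30, 0, 350]) cube([989, 221, 21]);
translate([30, 0, 700]) cube([989, 221, 21]);
translate([30, 0, 1050]) cube([989, 221, 21]);
translate([30, 0, 1400]) cube([989, 221, 21]);


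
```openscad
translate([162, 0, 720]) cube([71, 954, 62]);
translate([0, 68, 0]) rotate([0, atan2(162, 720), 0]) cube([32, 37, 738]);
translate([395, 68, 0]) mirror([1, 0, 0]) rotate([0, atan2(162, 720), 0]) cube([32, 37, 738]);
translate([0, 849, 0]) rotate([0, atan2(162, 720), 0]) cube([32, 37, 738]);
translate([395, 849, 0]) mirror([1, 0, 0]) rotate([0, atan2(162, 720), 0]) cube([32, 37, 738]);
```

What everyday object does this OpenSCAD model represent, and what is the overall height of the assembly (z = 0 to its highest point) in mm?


A sawhorse. The overall height is 782 mm.

A beam across two mirrored pairs of raked legs — a sawhorse. The beam's underside is at z = 720 (matching the legs' vertical rise in atan2(162, 720)) and the beam is 62 mm tall, so its top is at 720 + 62 = 782 mm. The raked legs top out at the beam's underside, so that is the highest point.


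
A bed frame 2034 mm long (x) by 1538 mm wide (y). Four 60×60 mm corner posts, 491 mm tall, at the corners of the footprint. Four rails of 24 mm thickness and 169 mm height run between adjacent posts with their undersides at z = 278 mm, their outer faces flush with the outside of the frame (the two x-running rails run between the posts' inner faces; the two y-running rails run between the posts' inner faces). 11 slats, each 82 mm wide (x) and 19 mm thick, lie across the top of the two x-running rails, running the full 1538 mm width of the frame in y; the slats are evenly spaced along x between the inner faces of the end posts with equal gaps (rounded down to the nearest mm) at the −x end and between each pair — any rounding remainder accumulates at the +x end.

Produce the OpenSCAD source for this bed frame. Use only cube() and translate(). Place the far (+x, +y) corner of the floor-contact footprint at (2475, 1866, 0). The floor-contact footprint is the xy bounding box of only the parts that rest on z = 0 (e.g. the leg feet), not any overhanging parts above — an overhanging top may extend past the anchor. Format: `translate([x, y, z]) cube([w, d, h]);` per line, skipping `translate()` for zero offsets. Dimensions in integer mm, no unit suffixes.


translate([441, 328, 0]) cube([60, 60, 491]);
translate([441, 1806, 0]) cube([60, 60, 491]);
translate([2415, 328, 0]) cube([60, 60, 491]);
translate([2415, 1806, 0]) cube([60, 60, 491]);
translate([501, 328, 278]) cube([1914, 24, 169]);
translate([501, 1842, 278]) cube([1914, 24, 169]);
translate([441, 388, 278]) cube([24, 1418, 169]);
translate([2451, 388, 278]) cube([24, 1418, 169]);
translate([585, 328, 447]) cube([82, 1538, 19]);
translate([751, 328, 447]) cube([82, 1538, 19]);
translate([917, 328, 447]) cube([82, 1538, 19]);
translate([1083, 328, 447]) cube([82, 1538, 19]);
translate([1249, 328, 447]) cube([82, 1538, 19]);
translate([1415, 328, 447]) cube([82, 1538, 19]);
translate([1581, 328, 447]) cube([82, 1538, 19]);
translate([1747, 328, 447]) cube([82, 1538, 19]);
translate([1913, 328, 447]) cube([82, 1538, 19]);
translate([2079, 328, 447]) cube([82, 1538, 19]);
translate([2245, 328, 447]) cube([82, 1538, 19]);


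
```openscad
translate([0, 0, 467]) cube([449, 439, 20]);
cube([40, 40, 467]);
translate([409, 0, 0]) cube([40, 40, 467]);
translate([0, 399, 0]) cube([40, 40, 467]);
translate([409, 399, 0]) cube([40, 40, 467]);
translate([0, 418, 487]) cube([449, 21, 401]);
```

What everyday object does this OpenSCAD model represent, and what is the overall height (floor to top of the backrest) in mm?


A chair. The overall height is 888 mm.

A slab on four corner posts with a tall panel at the back — a chair. The seat slab sits at z = 467 with thickness 20, and the 401 mm backrest starts at the seat top, so the overall height is 467 + 20 + 401 = 888 mm.


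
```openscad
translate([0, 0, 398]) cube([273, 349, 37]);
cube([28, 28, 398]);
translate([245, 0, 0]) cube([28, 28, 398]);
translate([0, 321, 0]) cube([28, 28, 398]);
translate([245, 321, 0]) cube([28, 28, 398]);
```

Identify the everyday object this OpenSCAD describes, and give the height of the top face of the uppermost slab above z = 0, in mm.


A stool. The seat height is 435 mm.

A 273×349×37 slab at z = 398 on four corner posts — a stool. The seat top is 398 + 37 = 435 mm.


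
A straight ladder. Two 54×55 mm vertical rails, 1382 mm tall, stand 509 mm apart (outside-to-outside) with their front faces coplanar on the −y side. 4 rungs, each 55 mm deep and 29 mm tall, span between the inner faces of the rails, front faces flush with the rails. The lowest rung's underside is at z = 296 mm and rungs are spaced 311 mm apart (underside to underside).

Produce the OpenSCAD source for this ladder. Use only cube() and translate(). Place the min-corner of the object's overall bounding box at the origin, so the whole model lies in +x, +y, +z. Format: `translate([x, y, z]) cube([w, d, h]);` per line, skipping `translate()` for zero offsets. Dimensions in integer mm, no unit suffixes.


cube([54, 55, 1382]);
translate([455, 0, 0]) cube([54, 55, 1382]);
translate([54, 0, 296]) cube([401, 55, 29]);
translate([54, 0, 607]) cube([401, 55, 29]);
translate([54, 0, 918]) cube([401, 55, 29]);
translate([54, 0, 1229]) cube([401, 55, 29]);


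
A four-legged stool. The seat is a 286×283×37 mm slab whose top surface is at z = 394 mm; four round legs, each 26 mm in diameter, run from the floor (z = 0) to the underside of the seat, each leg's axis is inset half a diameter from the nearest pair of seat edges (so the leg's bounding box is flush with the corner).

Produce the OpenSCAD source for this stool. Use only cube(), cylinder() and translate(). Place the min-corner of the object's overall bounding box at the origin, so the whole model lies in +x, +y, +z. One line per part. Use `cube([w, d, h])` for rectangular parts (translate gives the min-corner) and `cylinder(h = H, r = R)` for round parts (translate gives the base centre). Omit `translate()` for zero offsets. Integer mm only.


translate([0, 0, 357]) cube([286, 283, 37]);
translate([13, 13, 0]) cylinder(h = 357, r = 13);
translate([273, 13, 0]) cylinder(h = 357, r = 13);
translate([13, 270, 0]) cylinder(h = 357, r = 13);
translate([273, 270, 0]) cylinder(h = 357, r = 13);


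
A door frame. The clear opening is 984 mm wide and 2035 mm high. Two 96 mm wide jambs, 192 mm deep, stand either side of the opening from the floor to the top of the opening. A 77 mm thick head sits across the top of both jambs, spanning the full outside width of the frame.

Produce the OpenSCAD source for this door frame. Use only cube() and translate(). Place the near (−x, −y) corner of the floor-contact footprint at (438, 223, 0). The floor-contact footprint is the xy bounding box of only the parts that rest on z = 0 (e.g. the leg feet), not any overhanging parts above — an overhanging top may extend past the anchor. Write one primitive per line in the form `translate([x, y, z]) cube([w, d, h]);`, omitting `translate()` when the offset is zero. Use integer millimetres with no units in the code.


translate([438, 223, 0]) cube([96, 192, 2035]);
translate([1518, 223, 0]) cube([96, 192, 2035]);
translate([438, 223, 2035]) cube([1176, 192, 77]);


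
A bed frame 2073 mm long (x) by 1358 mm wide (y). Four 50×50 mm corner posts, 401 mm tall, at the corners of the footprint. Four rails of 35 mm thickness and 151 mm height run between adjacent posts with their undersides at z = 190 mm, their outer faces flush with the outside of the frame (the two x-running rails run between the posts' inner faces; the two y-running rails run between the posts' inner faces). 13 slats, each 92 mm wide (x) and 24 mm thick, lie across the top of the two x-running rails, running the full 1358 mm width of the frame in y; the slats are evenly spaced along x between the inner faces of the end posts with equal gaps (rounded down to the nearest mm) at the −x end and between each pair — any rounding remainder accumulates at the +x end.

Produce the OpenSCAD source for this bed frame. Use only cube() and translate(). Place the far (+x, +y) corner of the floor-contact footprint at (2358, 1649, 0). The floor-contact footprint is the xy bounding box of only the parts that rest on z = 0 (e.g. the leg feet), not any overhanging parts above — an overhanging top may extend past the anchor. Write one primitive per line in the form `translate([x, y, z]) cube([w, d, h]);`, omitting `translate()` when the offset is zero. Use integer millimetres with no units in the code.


translate([285, 291, 0]) cube([50, 50, 401]);
translate([285, 1599, 0]) cube([50, 50, 401]);
translate([2308, 291, 0]) cube([50, 50, 401]);
translate([2308, 1599, 0]) cube([50, 50, 401]);
translate([335, 291, 190]) cube([1973, 35, 151]);
translate([335, 1614, 190]) cube([1973, 35, 151]);
translate([285, 341, 190]) cube([35, 1258, 151]);
translate([2323, 341, 190]) cube([35, 1258, 151]);
translate([390, 291, 341]) cube([92, 1358, 24]);
translate([537, 291, 341]) cube([92, 1358, 24]);
translate([684, 291, 341]) cube([92, 1358, 24]);
translate([831, 291, 341]) cube([92, 1358, 24]);
translate([978, 291, 341]) cube([92, 1358, 24]);
translate([1125, 291, 341]) cube([92, 1358, 24]);
translate([1272, 291, 341]) cube([92, 1358, 24]);
translate([1419, 291, 341]) cube([92, 1358, 24]);
translate([1566, 291, 341]) cube([92, 1358, 24]);
translate([1713, 291, 341]) cube([92, 1358, 24]);
translate([1860, 291, 341]) cube([92, 1358, 24]);
translate([2007, 291, 341]) cube([92, 1358, 24]);
translate([2154, 291, 341]) cube([92, 1358, 24]);


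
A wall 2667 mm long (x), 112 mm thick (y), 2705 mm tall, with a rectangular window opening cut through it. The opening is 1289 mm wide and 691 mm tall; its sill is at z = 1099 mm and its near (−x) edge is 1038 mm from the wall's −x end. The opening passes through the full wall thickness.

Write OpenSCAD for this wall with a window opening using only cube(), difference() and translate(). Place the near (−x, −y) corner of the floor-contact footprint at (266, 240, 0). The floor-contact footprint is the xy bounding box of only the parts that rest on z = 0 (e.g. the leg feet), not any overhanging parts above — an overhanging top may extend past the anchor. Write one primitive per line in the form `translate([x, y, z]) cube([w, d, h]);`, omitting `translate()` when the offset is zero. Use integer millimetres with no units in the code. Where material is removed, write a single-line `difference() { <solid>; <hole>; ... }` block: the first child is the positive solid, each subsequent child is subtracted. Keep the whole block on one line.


difference() { translate([266, 240, 0]) cube([2667, 112, 2705]); translate([1304, 240, 1099]) cube([1289, 112, 691]); }


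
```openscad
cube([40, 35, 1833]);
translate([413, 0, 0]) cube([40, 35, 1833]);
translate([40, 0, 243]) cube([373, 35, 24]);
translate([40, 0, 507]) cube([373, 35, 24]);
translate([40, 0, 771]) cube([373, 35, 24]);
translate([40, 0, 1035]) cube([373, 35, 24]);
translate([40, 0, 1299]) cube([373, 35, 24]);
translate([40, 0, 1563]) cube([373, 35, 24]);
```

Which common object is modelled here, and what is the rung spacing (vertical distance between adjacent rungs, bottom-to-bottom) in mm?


A ladder. The rung spacing is 264 mm.

Two tall 40×35 posts with 6 short bars between them — a ladder. Adjacent rungs sit at z = 243 and z = 507, so the spacing is 507 − 243 = 264 mm.


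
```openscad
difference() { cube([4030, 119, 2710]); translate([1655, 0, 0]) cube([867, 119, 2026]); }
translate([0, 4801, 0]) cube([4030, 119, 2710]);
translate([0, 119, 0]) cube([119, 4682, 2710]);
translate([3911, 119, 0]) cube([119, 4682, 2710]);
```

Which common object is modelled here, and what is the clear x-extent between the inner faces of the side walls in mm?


A single room. The interior width is 3792 mm.

Four walls enclosing a rectangle with a door in the front wall — a room. Outside width 4030 minus two 119 mm walls gives 3792 mm.


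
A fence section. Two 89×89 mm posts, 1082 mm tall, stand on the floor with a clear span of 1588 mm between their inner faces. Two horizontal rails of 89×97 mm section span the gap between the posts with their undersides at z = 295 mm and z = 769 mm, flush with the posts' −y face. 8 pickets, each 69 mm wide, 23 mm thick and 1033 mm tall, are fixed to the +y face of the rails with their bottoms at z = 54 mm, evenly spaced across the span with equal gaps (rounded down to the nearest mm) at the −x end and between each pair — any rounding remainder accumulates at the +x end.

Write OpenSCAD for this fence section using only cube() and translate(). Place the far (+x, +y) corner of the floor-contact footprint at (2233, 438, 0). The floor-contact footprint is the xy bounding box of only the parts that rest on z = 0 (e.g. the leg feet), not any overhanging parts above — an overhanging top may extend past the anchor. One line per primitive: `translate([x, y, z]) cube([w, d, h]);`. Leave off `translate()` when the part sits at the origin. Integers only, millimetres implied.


translate([467, 349, 0]) cube([89, 89, 1082]);
translate([2144, 349, 0]) cube([89, 89, 1082]);
translate([556, 349, 295]) cube([1588, 89, 97]);
translate([556, 349, 769]) cube([1588, 89, 97]);
translate([671, 438, 54]) cube([69, 23, 1033]);
translate([855, 438, 54]) cube([69, 23, 1033]);
translate([1039, 438, 54]) cube([69, 23, 1033]);
translate([1223, 438, 54]) cube([69, 23, 1033]);
translate([1407, 438, 54]) cube([69, 23, 1033]);
translate([1591, 438, 54]) cube([69, 23, 1033]);
translate([1775, 438, 54]) cube([69, 23, 1033]);
translate([1959, 438, 54]) cube([69, 23, 1033]);


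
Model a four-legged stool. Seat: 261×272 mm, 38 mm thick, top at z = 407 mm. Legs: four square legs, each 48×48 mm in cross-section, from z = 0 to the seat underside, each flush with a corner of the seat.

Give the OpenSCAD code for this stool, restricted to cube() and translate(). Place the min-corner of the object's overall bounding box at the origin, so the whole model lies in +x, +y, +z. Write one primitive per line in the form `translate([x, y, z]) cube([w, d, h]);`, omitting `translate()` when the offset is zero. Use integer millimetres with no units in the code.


translate([0, 0, 369]) cube([261, 272, 38]);
cube([48, 48, 369]);
translate([213, 0, 0]) cube([48, 48, 369]);
translate([0, 224, 0]) cube([48, 48, 369]);
translate([213, 224, 0]) cube([48, 48, 369]);


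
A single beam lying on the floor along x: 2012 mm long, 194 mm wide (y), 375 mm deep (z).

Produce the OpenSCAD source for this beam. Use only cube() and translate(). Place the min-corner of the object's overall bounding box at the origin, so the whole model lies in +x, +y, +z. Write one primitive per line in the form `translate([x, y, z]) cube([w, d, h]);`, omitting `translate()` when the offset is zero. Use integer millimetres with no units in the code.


cube([2012, 194, 375]);


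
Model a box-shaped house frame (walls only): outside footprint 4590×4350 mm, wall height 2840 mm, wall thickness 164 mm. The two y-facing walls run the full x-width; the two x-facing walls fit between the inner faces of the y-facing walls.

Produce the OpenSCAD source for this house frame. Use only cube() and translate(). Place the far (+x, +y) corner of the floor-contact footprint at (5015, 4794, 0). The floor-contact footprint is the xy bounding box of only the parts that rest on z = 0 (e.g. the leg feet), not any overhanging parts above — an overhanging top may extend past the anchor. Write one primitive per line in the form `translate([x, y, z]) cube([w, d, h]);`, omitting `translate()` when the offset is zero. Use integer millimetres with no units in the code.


translate([425, 444, 0]) cube([4590, 164, 2840]);
translate([425, 4630, 0]) cube([4590, 164, 2840]);
translate([425, 608, 0]) cube([164, 4022, 2840]);
translate([4851, 608, 0]) cube([164, 4022, 2840]);


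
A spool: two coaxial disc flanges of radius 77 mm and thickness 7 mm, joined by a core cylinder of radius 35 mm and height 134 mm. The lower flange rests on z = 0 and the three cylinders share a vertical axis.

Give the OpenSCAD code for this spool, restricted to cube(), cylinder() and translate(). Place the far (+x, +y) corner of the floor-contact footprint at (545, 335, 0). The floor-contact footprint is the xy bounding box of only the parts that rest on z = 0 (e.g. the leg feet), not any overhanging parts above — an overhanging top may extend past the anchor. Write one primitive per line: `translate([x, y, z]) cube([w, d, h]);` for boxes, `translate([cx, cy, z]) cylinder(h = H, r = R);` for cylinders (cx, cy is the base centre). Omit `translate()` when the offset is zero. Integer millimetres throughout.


translate([468, 258, 0]) cylinder(h = 7, r = 77);
translate([468, 258, 7]) cylinder(h = 134, r = 35);
translate([468, 258, 141]) cylinder(h = 7, r = 77);


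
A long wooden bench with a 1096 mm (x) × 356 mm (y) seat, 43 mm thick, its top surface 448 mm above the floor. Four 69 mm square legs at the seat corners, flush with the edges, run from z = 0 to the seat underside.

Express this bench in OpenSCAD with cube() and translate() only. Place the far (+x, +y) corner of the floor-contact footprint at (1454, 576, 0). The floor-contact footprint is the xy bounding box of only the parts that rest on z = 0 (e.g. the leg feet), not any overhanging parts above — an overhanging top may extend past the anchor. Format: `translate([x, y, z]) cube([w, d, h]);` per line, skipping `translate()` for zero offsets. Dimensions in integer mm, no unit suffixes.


translate([358, 220, 405]) cube([1096, 356, 43]);
translate([358, 220, 0]) cube([69, 69, 405]);
translate([358, 507, 0]) cube([69, 69, 405]);
translate([1385, 220, 0]) cube([69, 69, 405]);
translate([1385, 507, 0]) cube([69, 69, 405]);


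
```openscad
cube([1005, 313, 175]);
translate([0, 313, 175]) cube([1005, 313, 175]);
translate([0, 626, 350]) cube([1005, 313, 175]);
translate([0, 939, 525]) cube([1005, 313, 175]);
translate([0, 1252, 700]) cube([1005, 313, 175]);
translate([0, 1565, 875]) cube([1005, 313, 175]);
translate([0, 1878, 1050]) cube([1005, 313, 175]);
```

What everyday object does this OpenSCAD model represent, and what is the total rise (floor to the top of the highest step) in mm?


A staircase. The total rise is 1225 mm.

7 identical blocks, each offset up and back from the previous — a staircase. Each step is 175 mm tall and there are 7 of them, so the total rise is 7 × 175 = 1225 mm.


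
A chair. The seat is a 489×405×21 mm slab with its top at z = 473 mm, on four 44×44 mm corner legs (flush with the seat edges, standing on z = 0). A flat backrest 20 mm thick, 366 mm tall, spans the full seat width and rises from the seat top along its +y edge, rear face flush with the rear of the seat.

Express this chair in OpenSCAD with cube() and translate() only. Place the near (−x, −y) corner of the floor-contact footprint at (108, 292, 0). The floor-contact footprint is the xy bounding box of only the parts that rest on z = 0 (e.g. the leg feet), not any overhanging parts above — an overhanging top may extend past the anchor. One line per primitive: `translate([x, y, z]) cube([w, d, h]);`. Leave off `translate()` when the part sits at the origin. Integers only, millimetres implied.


translate([108, 292, 452]) cube([489, 405, 21]);
translate([108, 292, 0]) cube([44, 44, 452]);
translate([553, 292, 0]) cube([44, 44, 452]);
translate([108, 653, 0]) cube([44, 44, 452]);
translate([553, 653, 0]) cube([44, 44, 452]);
translate([108, 677, 473]) cube([489, 20, 366]);


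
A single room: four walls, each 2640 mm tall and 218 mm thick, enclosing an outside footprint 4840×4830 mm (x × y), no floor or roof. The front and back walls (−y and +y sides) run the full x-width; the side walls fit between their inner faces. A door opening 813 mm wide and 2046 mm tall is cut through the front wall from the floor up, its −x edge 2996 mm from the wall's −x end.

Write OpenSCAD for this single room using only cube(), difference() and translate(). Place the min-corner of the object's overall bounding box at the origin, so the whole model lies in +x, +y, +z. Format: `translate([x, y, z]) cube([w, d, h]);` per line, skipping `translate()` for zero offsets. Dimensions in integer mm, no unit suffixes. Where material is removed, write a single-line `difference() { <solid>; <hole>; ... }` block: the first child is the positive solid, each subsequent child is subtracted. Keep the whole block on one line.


difference() { cube([4840, 218, 2640]); translate([2996, 0, 0]) cube([813, 218, 2046]); }
translate([0, 4612, 0]) cube([4840, 218, 2640]);
translate([0, 218, 0]) cube([218, 4394, 2640]);
translate([4622, 218, 0]) cube([218, 4394, 2640]);


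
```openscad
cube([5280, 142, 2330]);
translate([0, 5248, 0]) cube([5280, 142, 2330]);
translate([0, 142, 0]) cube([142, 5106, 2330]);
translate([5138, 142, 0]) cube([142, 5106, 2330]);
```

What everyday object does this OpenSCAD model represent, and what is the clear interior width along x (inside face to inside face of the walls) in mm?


A house (or room) frame. The interior width is 4996 mm.

Four 2330 mm walls enclosing a rectangle with no floor or roof — a room or house frame. Outside width is 5280 mm and wall thickness is 142 mm, so the interior width is 5280 − 2 × 142 = 4996 mm.


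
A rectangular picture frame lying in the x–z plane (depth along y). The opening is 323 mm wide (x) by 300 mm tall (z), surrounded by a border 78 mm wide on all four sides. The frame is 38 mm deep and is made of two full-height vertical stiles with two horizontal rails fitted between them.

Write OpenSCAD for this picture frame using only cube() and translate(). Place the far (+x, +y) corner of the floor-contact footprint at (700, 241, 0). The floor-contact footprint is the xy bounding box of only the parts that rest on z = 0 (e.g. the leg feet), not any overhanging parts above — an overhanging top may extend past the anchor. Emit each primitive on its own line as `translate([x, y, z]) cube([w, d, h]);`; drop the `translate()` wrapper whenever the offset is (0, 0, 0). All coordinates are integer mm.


translate([221, 203, 0]) cube([78, 38, 456]);
translate([622, 203, 0]) cube([78, 38, 456]);
translate([299, 203, 0]) cube([323, 38, 78]);
translate([299, 203, 378]) cube([323, 38, 78]);


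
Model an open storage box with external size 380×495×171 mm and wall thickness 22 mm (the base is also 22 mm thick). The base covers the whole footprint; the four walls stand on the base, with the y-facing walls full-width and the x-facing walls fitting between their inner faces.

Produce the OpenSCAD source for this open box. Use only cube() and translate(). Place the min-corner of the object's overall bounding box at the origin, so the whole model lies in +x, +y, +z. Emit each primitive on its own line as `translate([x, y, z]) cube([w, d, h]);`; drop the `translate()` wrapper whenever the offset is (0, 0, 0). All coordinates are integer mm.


cube([380, 495, 22]);
translate([0, 0, 22]) cube([380, 22, 149]);
translate([0, 473, 22]) cube([380, 22, 149]);
translate([0, 22, 22]) cube([22, 451, 149]);
translate([358, 22, 22]) cube([22, 451, 149]);


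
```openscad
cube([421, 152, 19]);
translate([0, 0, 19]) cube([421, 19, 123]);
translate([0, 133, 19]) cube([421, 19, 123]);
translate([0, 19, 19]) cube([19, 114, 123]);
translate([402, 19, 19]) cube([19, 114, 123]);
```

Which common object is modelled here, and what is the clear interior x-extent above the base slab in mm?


An open box. The internal width is 383 mm.

A 421×152 base slab with four walls standing on it — an open box. The base is 421 mm wide and the walls are 19 mm thick, so the internal width is 421 − 2 × 19 = 383 mm.


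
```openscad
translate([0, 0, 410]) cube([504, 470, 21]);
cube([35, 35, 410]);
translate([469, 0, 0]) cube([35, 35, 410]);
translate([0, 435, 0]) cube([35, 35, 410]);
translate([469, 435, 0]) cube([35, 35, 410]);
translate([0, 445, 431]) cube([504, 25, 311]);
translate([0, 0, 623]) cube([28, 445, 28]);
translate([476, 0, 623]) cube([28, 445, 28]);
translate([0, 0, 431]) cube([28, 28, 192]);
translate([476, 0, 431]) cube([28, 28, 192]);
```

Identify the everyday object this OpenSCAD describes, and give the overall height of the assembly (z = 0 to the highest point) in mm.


A chair. The overall height is 742 mm.

A slab on four corner posts with a tall panel at the back — a chair. The seat slab sits at z = 410 with thickness 21, and the 311 mm backrest starts at the seat top, so the overall height is 410 + 21 + 311 = 742 mm.


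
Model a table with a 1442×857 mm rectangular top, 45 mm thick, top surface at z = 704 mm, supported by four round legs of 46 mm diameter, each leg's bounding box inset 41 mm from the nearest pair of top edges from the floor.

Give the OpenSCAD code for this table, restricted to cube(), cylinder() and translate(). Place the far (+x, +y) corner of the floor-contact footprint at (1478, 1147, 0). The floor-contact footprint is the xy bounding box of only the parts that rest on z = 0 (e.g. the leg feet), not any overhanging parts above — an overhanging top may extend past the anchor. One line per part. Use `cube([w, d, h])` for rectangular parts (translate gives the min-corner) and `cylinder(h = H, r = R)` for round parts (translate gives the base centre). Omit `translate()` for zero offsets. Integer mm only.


translate([77, 331, 659]) cube([1442, 857, 45]);
translate([141, 395, 0]) cylinder(h = 659, r = 23);
translate([1455, 395, 0]) cylinder(h = 659, r = 23);
translate([141, 1124, 0]) cylinder(h = 659, r = 23);
translate([1455, 1124, 0]) cylinder(h = 659, r = 23);


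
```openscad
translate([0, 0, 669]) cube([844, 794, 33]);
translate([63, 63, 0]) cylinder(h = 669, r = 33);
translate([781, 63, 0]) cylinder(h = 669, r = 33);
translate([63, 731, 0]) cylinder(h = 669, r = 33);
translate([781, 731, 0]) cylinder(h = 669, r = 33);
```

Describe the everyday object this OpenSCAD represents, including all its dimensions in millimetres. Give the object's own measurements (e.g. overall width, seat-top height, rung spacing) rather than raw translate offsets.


A table: top 844 mm (x) × 794 mm (y), 33 mm thick, upper face at z = 702 mm, on four round legs of 66 mm diameter, each leg's bounding box inset 30 mm from the nearest pair of top edges from z = 0 to the bottom of the top.


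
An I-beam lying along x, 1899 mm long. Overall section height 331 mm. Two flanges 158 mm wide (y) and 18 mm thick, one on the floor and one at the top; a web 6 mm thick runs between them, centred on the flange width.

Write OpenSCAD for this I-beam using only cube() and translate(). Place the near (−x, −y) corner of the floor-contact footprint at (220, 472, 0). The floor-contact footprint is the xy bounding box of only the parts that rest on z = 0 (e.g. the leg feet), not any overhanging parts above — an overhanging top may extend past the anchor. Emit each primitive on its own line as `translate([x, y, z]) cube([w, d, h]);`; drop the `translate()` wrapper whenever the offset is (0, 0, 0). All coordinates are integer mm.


translate([220, 472, 0]) cube([1899, 158, 18]);
translate([220, 548, 18]) cube([1899, 6, 295]);
translate([220, 472, 313]) cube([1899, 158, 18]);


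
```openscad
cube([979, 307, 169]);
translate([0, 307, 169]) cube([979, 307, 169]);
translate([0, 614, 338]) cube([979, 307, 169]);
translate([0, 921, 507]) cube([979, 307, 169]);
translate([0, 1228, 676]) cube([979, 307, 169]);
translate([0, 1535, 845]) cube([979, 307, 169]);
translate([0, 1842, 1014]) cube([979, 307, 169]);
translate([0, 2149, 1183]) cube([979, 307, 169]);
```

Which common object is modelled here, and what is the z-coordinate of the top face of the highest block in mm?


A staircase. The total rise is 1352 mm.

8 identical blocks, each offset up and back from the previous — a staircase. Each step is 169 mm tall and there are 8 of them, so the total rise is 8 × 169 = 1352 mm.


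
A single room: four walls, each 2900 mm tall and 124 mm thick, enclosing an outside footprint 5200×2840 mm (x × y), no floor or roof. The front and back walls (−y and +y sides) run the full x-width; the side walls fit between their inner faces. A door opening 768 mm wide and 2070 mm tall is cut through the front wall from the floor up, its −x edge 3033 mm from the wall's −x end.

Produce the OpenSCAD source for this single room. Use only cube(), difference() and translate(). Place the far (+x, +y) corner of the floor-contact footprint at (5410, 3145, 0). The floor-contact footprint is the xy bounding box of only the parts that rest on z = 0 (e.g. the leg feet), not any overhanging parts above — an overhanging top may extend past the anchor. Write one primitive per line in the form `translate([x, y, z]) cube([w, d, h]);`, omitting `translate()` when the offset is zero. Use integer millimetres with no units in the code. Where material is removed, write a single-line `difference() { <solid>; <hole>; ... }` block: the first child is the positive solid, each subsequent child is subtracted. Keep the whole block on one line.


difference() { translate([210, 305, 0]) cube([5200, 124, 2900]); translate([3243, 305, 0]) cube([768, 124, 2070]); }
translate([210, 3021, 0]) cube([5200, 124, 2900]);
translate([210, 429, 0]) cube([124, 2592, 2900]);
translate([5286, 429, 0]) cube([124, 2592, 2900]);


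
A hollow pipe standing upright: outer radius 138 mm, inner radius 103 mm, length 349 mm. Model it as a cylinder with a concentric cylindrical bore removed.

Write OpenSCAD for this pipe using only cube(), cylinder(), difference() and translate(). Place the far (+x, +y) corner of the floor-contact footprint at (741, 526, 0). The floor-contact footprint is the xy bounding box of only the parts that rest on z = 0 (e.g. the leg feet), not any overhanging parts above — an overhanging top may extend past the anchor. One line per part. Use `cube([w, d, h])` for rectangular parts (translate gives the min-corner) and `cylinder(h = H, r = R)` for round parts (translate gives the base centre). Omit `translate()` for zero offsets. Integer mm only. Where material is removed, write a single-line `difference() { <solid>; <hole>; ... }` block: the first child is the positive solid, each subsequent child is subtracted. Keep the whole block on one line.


difference() { translate([603, 388, 0]) cylinder(h = 349, r = 138); translate([603, 388, 0]) cylinder(h = 349, r = 103); }


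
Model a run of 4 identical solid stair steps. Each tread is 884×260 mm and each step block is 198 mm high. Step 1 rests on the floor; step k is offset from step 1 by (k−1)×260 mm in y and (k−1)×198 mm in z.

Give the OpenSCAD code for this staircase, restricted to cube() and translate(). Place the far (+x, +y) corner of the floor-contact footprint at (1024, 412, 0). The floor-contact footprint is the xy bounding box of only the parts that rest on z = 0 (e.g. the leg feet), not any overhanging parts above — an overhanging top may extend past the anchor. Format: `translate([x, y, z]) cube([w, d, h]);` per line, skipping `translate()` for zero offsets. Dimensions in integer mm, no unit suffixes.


translate([140, 152, 0]) cube([884, 260, 198]);
translate([140, 412, 198]) cube([884, 260, 198]);
translate([140, 672, 396]) cube([884, 260, 198]);
translate([140, 932, 594]) cube([884, 260, 198]);


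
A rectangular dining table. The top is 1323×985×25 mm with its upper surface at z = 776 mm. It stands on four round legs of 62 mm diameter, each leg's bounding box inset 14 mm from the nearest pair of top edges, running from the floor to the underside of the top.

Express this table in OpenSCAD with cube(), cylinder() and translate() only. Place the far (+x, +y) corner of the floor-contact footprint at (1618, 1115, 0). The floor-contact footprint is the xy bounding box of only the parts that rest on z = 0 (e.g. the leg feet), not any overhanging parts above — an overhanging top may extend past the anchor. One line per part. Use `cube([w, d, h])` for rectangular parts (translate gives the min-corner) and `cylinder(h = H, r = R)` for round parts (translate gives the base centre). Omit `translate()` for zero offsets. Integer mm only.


translate([309, 144, 751]) cube([1323, 985, 25]);
translate([354, 189, 0]) cylinder(h = 751, r = 31);
translate([1587, 189, 0]) cylinder(h = 751, r = 31);
translate([354, 1084, 0]) cylinder(h = 751, r = 31);
translate([1587, 1084, 0]) cylinder(h = 751, r = 31);


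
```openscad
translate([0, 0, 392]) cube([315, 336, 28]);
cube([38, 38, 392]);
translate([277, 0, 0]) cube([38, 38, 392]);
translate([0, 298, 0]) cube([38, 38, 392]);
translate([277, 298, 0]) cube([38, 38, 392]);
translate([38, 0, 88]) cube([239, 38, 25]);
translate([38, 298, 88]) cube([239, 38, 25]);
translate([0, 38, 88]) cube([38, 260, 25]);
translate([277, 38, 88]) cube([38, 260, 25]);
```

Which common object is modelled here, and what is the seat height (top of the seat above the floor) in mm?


A stool. The seat height is 420 mm.

A 315×336×28 slab at z = 392 on four corner posts — a stool. The seat top is 392 + 28 = 420 mm.


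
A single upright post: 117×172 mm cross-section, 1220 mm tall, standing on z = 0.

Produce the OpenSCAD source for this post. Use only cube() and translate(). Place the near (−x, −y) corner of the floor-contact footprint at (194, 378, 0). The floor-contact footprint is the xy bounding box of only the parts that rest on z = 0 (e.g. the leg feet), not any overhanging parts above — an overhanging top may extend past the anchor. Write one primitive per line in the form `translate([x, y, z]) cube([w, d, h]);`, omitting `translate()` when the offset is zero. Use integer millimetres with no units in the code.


translate([194, 378, 0]) cube([117, 172, 1220]);
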